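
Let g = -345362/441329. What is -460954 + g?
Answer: -203432713228/441329 ≈ -4.6096e+5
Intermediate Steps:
g = -345362/441329 (g = -345362*1/441329 = -345362/441329 ≈ -0.78255)
-460954 + g = -460954 - 345362/441329 = -203432713228/441329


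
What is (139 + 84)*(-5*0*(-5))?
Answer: 0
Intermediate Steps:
(139 + 84)*(-5*0*(-5)) = 223*(0*(-5)) = 223*0 = 0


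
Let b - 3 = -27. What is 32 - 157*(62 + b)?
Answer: -5934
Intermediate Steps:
b = -24 (b = 3 - 27 = -24)
32 - 157*(62 + b) = 32 - 157*(62 - 24) = 32 - 157*38 = 32 - 5966 = -5934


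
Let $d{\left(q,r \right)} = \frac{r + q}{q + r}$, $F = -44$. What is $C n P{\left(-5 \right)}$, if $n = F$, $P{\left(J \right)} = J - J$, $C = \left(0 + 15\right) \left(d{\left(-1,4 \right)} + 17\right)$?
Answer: $0$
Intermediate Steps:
$d{\left(q,r \right)} = 1$ ($d{\left(q,r \right)} = \frac{q + r}{q + r} = 1$)
$C = 270$ ($C = \left(0 + 15\right) \left(1 + 17\right) = 15 \cdot 18 = 270$)
$P{\left(J \right)} = 0$
$n = -44$
$C n P{\left(-5 \right)} = 270 \left(-44\right) 0 = \left(-11880\right) 0 = 0$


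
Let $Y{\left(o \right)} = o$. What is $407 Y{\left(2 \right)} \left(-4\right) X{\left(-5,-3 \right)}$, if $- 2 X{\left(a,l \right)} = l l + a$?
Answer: $6512$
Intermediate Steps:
$X{\left(a,l \right)} = - \frac{a}{2} - \frac{l^{2}}{2}$ ($X{\left(a,l \right)} = - \frac{l l + a}{2} = - \frac{l^{2} + a}{2} = - \frac{a + l^{2}}{2} = - \frac{a}{2} - \frac{l^{2}}{2}$)
$407 Y{\left(2 \right)} \left(-4\right) X{\left(-5,-3 \right)} = 407 \cdot 2 \left(-4\right) \left(\left(- \frac{1}{2}\right) \left(-5\right) - \frac{\left(-3\right)^{2}}{2}\right) = 407 \left(- 8 \left(\frac{5}{2} - \frac{9}{2}\right)\right) = 407 \left(\left(-8\right) \left(-2\right)\right) = 407 \cdot 16 = 6512$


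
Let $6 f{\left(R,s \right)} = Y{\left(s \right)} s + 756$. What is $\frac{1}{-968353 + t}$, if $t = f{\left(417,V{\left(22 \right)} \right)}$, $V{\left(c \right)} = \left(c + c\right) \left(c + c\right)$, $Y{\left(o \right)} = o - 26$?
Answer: $- \frac{3}{1055801} \approx -2.8414 \cdot 10^{-6}$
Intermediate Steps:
$Y{\left(o \right)} = -26 + o$
$V{\left(c \right)} = 4 c^{2}$ ($V{\left(c \right)} = 2 c 2 c = 4 c^{2}$)
$f{\left(R,s \right)} = 126 + \frac{s \left(-26 + s\right)}{6}$ ($f{\left(R,s \right)} = \frac{\left(-26 + s\right) s + 756}{6} = \frac{s \left(-26 + s\right) + 756}{6} = \frac{756 + s \left(-26 + s\right)}{6} = 126 + \frac{s \left(-26 + s\right)}{6}$)
$t = \frac{1849258}{3}$ ($t = 126 + \frac{4 \cdot 22^{2} \left(-26 + 4 \cdot 22^{2}\right)}{6} = 126 + \frac{4 \cdot 484 \left(-26 + 4 \cdot 484\right)}{6} = 126 + \frac{1}{6} \cdot 1936 \left(-26 + 1936\right) = 126 + \frac{1}{6} \cdot 1936 \cdot 1910 = 126 + \frac{1848880}{3} = \frac{1849258}{3} \approx 6.1642 \cdot 10^{5}$)
$\frac{1}{-968353 + t} = \frac{1}{-968353 + \frac{1849258}{3}} = \frac{1}{- \frac{1055801}{3}} = - \frac{3}{1055801}$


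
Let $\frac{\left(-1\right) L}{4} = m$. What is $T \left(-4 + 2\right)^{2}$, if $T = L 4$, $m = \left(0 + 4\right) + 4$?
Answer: $-512$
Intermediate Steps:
$m = 8$ ($m = 4 + 4 = 8$)
$L = -32$ ($L = \left(-4\right) 8 = -32$)
$T = -128$ ($T = \left(-32\right) 4 = -128$)
$T \left(-4 + 2\right)^{2} = - 128 \left(-4 + 2\right)^{2} = - 128 \left(-2\right)^{2} = \left(-128\right) 4 = -512$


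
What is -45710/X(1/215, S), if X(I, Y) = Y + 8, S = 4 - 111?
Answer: 45710/99 ≈ 461.72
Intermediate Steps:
S = -107
X(I, Y) = 8 + Y
-45710/X(1/215, S) = -45710/(8 - 107) = -45710/(-99) = -45710*(-1/99) = 45710/99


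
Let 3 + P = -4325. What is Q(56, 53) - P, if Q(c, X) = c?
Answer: 4384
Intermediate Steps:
P = -4328 (P = -3 - 4325 = -4328)
Q(56, 53) - P = 56 - 1*(-4328) = 56 + 4328 = 4384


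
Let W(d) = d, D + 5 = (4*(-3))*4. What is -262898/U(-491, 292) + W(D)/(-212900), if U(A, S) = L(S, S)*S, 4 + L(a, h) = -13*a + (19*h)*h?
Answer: -3869803173/12559372103600 ≈ -0.00030812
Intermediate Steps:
D = -53 (D = -5 + (4*(-3))*4 = -5 - 12*4 = -5 - 48 = -53)
L(a, h) = -4 - 13*a + 19*h² (L(a, h) = -4 + (-13*a + (19*h)*h) = -4 + (-13*a + 19*h²) = -4 - 13*a + 19*h²)
U(A, S) = S*(-4 - 13*S + 19*S²) (U(A, S) = (-4 - 13*S + 19*S²)*S = S*(-4 - 13*S + 19*S²))
-262898/U(-491, 292) + W(D)/(-212900) = -262898*1/(292*(-4 - 13*292 + 19*292²)) - 53/(-212900) = -262898*1/(292*(-4 - 3796 + 19*85264)) - 53*(-1/212900) = -262898*1/(292*(-4 - 3796 + 1620016)) + 53/212900 = -262898/(292*1616216) + 53/212900 = -262898/471935072 + 53/212900 = -262898*1/471935072 + 53/212900 = -131449/235967536 + 53/212900 = -3869803173/12559372103600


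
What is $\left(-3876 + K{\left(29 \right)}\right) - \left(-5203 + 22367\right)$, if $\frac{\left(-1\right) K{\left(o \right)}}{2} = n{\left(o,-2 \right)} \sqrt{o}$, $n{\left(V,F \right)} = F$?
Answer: $-21040 + 4 \sqrt{29} \approx -21018.0$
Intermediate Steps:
$K{\left(o \right)} = 4 \sqrt{o}$ ($K{\left(o \right)} = - 2 \left(- 2 \sqrt{o}\right) = 4 \sqrt{o}$)
$\left(-3876 + K{\left(29 \right)}\right) - \left(-5203 + 22367\right) = \left(-3876 + 4 \sqrt{29}\right) - \left(-5203 + 22367\right) = \left(-3876 + 4 \sqrt{29}\right) - 17164 = -21040 + 4 \sqrt{29}$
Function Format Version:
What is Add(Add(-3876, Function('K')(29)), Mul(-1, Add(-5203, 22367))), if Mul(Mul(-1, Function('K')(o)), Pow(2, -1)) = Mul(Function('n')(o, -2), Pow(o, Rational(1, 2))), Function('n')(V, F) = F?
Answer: Add(-21040, Mul(4, Pow(29, Rational(1, 2)))) ≈ -21018.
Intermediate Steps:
Function('K')(o) = Mul(4, Pow(o, Rational(1, 2))) (Function('K')(o) = Mul(-2, Mul(-2, Pow(o, Rational(1, 2)))) = Mul(4, Pow(o, Rational(1, 2))))
Add(Add(-3876, Function('K')(29)), Mul(-1, Add(-5203, 22367))) = Add(Add(-3876, Mul(4, Pow(29, Rational(1, 2)))), Mul(-1, Add(-5203, 22367))) = Add(Add(-3876, Mul(4, Pow(29, Rational(1, 2)))), Mul(-1, 17164)) = Add(Add(-3876, Mul(4, Pow(29, Rational(1, 2)))), -17164) = Add(-21040, Mul(4, Pow(29, Rational(1, 2))))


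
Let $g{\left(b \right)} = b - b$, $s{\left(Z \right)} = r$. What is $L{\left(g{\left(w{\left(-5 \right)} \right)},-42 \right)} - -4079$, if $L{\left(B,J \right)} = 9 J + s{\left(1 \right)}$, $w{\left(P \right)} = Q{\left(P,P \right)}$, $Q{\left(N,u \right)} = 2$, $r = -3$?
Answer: $3698$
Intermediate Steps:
$w{\left(P \right)} = 2$
$s{\left(Z \right)} = -3$
$g{\left(b \right)} = 0$
$L{\left(B,J \right)} = -3 + 9 J$ ($L{\left(B,J \right)} = 9 J - 3 = -3 + 9 J$)
$L{\left(g{\left(w{\left(-5 \right)} \right)},-42 \right)} - -4079 = \left(-3 + 9 \left(-42\right)\right) - -4079 = \left(-3 - 378\right) + 4079 = -381 + 4079 = 3698$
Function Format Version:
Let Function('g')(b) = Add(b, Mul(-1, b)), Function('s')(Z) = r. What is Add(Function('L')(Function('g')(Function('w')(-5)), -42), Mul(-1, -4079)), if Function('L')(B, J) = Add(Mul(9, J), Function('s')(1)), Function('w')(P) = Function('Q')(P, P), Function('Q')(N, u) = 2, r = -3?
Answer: 3698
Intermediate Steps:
Function('w')(P) = 2
Function('s')(Z) = -3
Function('g')(b) = 0
Function('L')(B, J) = Add(-3, Mul(9, J)) (Function('L')(B, J) = Add(Mul(9, J), -3) = Add(-3, Mul(9, J)))
Add(Function('L')(Function('g')(Function('w')(-5)), -42), Mul(-1, -4079)) = Add(Add(-3, Mul(9, -42)), Mul(-1, -4079)) = Add(Add(-3, -378), 4079) = Add(-381, 4079) = 3698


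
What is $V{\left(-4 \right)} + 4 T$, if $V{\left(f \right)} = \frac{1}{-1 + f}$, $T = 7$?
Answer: $\frac{139}{5} \approx 27.8$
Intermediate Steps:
$V{\left(-4 \right)} + 4 T = \frac{1}{-1 - 4} + 4 \cdot 7 = \frac{1}{-5} + 28 = - \frac{1}{5} + 28 = \frac{139}{5}$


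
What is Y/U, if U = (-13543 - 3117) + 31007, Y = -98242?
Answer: -98242/14347 ≈ -6.8476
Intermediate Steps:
U = 14347 (U = -16660 + 31007 = 14347)
Y/U = -98242/14347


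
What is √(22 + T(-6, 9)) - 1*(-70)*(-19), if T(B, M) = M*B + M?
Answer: -1330 + I*√23 ≈ -1330.0 + 4.7958*I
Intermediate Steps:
T(B, M) = M + B*M (T(B, M) = B*M + M = M + B*M)
√(22 + T(-6, 9)) - 1*(-70)*(-19) = √(22 + 9*(1 - 6)) - 1*(-70)*(-19) = √(22 + 9*(-5)) + 70*(-19) = √(22 - 45) - 1330 = √(-23) - 1330 = I*√23 - 1330 = -1330 + I*√23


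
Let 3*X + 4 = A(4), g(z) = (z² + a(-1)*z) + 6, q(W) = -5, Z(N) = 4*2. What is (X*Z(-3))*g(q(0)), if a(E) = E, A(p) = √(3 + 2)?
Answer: -384 + 96*√5 ≈ -169.34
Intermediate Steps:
A(p) = √5
Z(N) = 8
g(z) = 6 + z² - z (g(z) = (z² - z) + 6 = 6 + z² - z)
X = -4/3 + √5/3 ≈ -0.58798
(X*Z(-3))*g(q(0)) = ((-4/3 + √5/3)*8)*(6 + (-5)² - 1*(-5)) = (-32/3 + 8*√5/3)*(6 + 25 + 5) = (-32/3 + 8*√5/3)*36 = -384 + 96*√5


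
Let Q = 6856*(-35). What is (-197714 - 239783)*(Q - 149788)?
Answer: 170513580756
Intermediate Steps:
Q = -239960
(-197714 - 239783)*(Q - 149788) = (-197714 - 239783)*(-239960 - 149788) = -437497*(-389748) = 170513580756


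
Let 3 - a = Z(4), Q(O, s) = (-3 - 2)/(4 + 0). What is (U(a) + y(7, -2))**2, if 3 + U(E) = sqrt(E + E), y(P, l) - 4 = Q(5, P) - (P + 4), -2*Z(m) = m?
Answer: 2185/16 - 45*sqrt(10)/2 ≈ 65.411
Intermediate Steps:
Z(m) = -m/2
Q(O, s) = -5/4
y(P, l) = -5/4 - P (y(P, l) = 4 + (-5/4 - (P + 4)) = 4 + (-5/4 - (4 + P)) = 4 + (-5/4 + (-4 - P)) = 4 + (-21/4 - P) = -5/4 - P)
a = 5 (a = 3 - (-1)*4/2 = 3 - 1*(-2) = 3 + 2 = 5)
U(E) = -3 + sqrt(2)*sqrt(E) (U(E) = -3 + sqrt(E + E) = -3 + sqrt(2*E) = -3 + sqrt(2)*sqrt(E))
(U(a) + y(7, -2))**2 = ((-3 + sqrt(2)*sqrt(5)) + (-5/4 - 1*7))**2 = ((-3 + sqrt(10)) + (-5/4 - 7))**2 = ((-3 + sqrt(10)) - 33/4)**2 = (-45/4 + sqrt(10))**2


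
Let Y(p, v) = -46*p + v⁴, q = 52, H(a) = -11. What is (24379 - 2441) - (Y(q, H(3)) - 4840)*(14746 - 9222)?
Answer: -40905378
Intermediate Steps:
Y(p, v) = v⁴ - 46*p
(24379 - 2441) - (Y(q, H(3)) - 4840)*(14746 - 9222) = (24379 - 2441) - (((-11)⁴ - 46*52) - 4840)*(14746 - 9222) = 21938 - ((14641 - 2392) - 4840)*5524 = 21938 - (12249 - 4840)*5524 = 21938 - 7409*5524 = 21938 - 1*40927316 = 21938 - 40927316 = -40905378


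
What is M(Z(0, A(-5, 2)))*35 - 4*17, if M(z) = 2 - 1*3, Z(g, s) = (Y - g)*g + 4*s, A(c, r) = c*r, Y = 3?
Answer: -103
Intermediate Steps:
Z(g, s) = 4*s + g*(3 - g) (Z(g, s) = (3 - g)*g + 4*s = g*(3 - g) + 4*s = 4*s + g*(3 - g))
M(z) = -1 (M(z) = 2 - 3 = -1)
M(Z(0, A(-5, 2)))*35 - 4*17 = -1*35 - 4*17 = -35 - 68 = -103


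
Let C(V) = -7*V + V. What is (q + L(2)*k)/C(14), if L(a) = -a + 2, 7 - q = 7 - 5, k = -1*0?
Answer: -5/84 ≈ -0.059524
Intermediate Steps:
C(V) = -6*V
k = 0
q = 5 (q = 7 - (7 - 5) = 7 - 1*2 = 7 - 2 = 5)
L(a) = 2 - a
(q + L(2)*k)/C(14) = (5 + (2 - 1*2)*0)/((-6*14)) = (5 + (2 - 2)*0)/(-84) = (5 + 0*0)*(-1/84) = (5 + 0)*(-1/84) = 5*(-1/84) = -5/84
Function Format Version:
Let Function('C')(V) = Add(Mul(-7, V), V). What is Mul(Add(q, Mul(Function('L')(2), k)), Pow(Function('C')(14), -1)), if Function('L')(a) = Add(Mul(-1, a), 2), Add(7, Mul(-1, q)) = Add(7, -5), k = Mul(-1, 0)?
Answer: Rational(-5, 84) ≈ -0.059524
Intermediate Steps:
Function('C')(V) = Mul(-6, V)
k = 0
q = 5 (q = Add(7, Mul(-1, Add(7, -5))) = Add(7, Mul(-1, 2)) = Add(7, -2) = 5)
Function('L')(a) = Add(2, Mul(-1, a))
Mul(Add(q, Mul(Function('L')(2), k)), Pow(Function('C')(14), -1)) = Mul(Add(5, Mul(Add(2, Mul(-1, 2)), 0)), Pow(Mul(-6, 14), -1)) = Mul(Add(5, Mul(Add(2, -2), 0)), Pow(-84, -1)) = Mul(Add(5, Mul(0, 0)), Rational(-1, 84)) = Mul(Add(5, 0), Rational(-1, 84)) = Mul(5, Rational(-1, 84)) = Rational(-5, 84)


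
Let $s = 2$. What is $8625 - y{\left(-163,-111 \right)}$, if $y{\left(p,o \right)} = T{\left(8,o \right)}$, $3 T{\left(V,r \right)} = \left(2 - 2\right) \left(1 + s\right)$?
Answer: $8625$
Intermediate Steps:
$T{\left(V,r \right)} = 0$ ($T{\left(V,r \right)} = \frac{\left(2 - 2\right) \left(1 + 2\right)}{3} = \frac{0 \cdot 3}{3} = \frac{1}{3} \cdot 0 = 0$)
$y{\left(p,o \right)} = 0$
$8625 - y{\left(-163,-111 \right)} = 8625 - 0 = 8625 + 0 = 8625$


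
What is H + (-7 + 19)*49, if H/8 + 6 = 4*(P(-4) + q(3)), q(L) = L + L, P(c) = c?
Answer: 604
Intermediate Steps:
q(L) = 2*L
H = 16 (H = -48 + 8*(4*(-4 + 2*3)) = -48 + 8*(4*(-4 + 6)) = -48 + 8*(4*2) = -48 + 8*8 = -48 + 64 = 16)
H + (-7 + 19)*49 = 16 + (-7 + 19)*49 = 16 + 12*49 = 16 + 588 = 604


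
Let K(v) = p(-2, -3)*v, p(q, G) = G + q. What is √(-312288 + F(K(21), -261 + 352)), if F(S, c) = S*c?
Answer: I*√321843 ≈ 567.31*I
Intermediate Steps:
K(v) = -5*v (K(v) = (-3 - 2)*v = -5*v)
√(-312288 + F(K(21), -261 + 352)) = √(-312288 + (-5*21)*(-261 + 352)) = √(-312288 - 105*91) = √(-312288 - 9555) = √(-321843) = I*√321843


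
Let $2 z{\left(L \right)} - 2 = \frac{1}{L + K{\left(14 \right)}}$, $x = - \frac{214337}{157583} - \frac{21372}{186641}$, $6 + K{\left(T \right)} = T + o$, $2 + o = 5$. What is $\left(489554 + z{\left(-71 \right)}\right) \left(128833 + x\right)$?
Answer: $\frac{2853820754837210877973}{45248382620} \approx 6.307 \cdot 10^{10}$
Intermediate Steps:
$o = 3$ ($o = -2 + 5 = 3$)
$K{\left(T \right)} = -3 + T$ ($K{\left(T \right)} = -6 + \left(T + 3\right) = -6 + \left(3 + T\right) = -3 + T$)
$x = - \frac{3336302761}{2262419131}$ ($x = \left(-214337\right) \frac{1}{157583} - \frac{1644}{14357} = - \frac{214337}{157583} - \frac{1644}{14357} = - \frac{3336302761}{2262419131} \approx -1.4747$)
$z{\left(L \right)} = 1 + \frac{1}{2 \left(11 + L\right)}$ ($z{\left(L \right)} = 1 + \frac{1}{2 \left(L + \left(-3 + 14\right)\right)} = 1 + \frac{1}{2 \left(L + 11\right)} = 1 + \frac{1}{2 \left(11 + L\right)}$)
$\left(489554 + z{\left(-71 \right)}\right) \left(128833 + x\right) = \left(489554 + \frac{\frac{23}{2} - 71}{11 - 71}\right) \left(128833 - \frac{3336302761}{2262419131}\right) = \left(489554 + \frac{1}{-60} \left(- \frac{119}{2}\right)\right) \frac{291470907601362}{2262419131} = \left(489554 - - \frac{119}{120}\right) \frac{291470907601362}{2262419131} = \left(489554 + \frac{119}{120}\right) \frac{291470907601362}{2262419131} = \frac{58746599}{120} \cdot \frac{291470907601362}{2262419131} = \frac{2853820754837210877973}{45248382620}$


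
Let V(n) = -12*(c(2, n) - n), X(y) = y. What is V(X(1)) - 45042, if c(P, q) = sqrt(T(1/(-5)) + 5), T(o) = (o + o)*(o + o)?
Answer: -45030 - 12*sqrt(129)/5 ≈ -45057.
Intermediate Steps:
T(o) = 4*o**2 (T(o) = (2*o)*(2*o) = 4*o**2)
c(P, q) = sqrt(129)/5 (c(P, q) = sqrt(4*(1/(-5))**2 + 5) = sqrt(4*(-1/5)**2 + 5) = sqrt(4*(1/25) + 5) = sqrt(4/25 + 5) = sqrt(129/25) = sqrt(129)/5)
V(n) = 12*n - 12*sqrt(129)/5 (V(n) = -12*(sqrt(129)/5 - n) = -12*(-n + sqrt(129)/5) = 12*n - 12*sqrt(129)/5)
V(X(1)) - 45042 = (12*1 - 12*sqrt(129)/5) - 45042 = (12 - 12*sqrt(129)/5) - 45042 = -45030 - 12*sqrt(129)/5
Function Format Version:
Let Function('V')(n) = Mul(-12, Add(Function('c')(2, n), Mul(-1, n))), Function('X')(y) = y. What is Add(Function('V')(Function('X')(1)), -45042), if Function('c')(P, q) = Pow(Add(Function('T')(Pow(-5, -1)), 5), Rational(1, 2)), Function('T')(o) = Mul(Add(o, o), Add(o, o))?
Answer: Add(-45030, Mul(Rational(-12, 5), Pow(129, Rational(1, 2)))) ≈ -45057.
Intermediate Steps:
Function('T')(o) = Mul(4, Pow(o, 2)) (Function('T')(o) = Mul(Mul(2, o), Mul(2, o)) = Mul(4, Pow(o, 2)))
Function('c')(P, q) = Mul(Rational(1, 5), Pow(129, Rational(1, 2))) (Function('c')(P, q) = Pow(Add(Mul(4, Pow(Pow(-5, -1), 2)), 5), Rational(1, 2)) = Pow(Add(Mul(4, Pow(Rational(-1, 5), 2)), 5), Rational(1, 2)) = Pow(Add(Mul(4, Rational(1, 25)), 5), Rational(1, 2)) = Pow(Add(Rational(4, 25), 5), Rational(1, 2)) = Pow(Rational(129, 25), Rational(1, 2)) = Mul(Rational(1, 5), Pow(129, Rational(1, 2))))
Function('V')(n) = Add(Mul(12, n), Mul(Rational(-12, 5), Pow(129, Rational(1, 2)))) (Function('V')(n) = Mul(-12, Add(Mul(Rational(1, 5), Pow(129, Rational(1, 2))), Mul(-1, n))) = Mul(-12, Add(Mul(-1, n), Mul(Rational(1, 5), Pow(129, Rational(1, 2))))) = Add(Mul(12, n), Mul(Rational(-12, 5), Pow(129, Rational(1, 2)))))
Add(Function('V')(Function('X')(1)), -45042) = Add(Add(Mul(12, 1), Mul(Rational(-12, 5), Pow(129, Rational(1, 2)))), -45042) = Add(Add(12, Mul(Rational(-12, 5), Pow(129, Rational(1, 2)))), -45042) = Add(-45030, Mul(Rational(-12, 5), Pow(129, Rational(1, 2))))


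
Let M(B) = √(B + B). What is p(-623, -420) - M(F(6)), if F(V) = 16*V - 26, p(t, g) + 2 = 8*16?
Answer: 126 - 2*√35 ≈ 114.17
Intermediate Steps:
p(t, g) = 126 (p(t, g) = -2 + 8*16 = -2 + 128 = 126)
F(V) = -26 + 16*V
M(B) = √2*√B (M(B) = √(2*B) = √2*√B)
p(-623, -420) - M(F(6)) = 126 - √2*√(-26 + 16*6) = 126 - √2*√(-26 + 96) = 126 - √2*√70 = 126 - 2*√35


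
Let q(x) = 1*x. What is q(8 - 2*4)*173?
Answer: 0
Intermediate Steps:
q(x) = x
q(8 - 2*4)*173 = (8 - 2*4)*173 = (8 - 1*8)*173 = (8 - 8)*173 = 0*173 = 0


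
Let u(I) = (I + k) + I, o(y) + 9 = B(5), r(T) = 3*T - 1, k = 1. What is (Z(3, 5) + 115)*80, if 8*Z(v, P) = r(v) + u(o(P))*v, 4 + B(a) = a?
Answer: 8830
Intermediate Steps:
r(T) = -1 + 3*T
B(a) = -4 + a
o(y) = -8 (o(y) = -9 + (-4 + 5) = -9 + 1 = -8)
u(I) = 1 + 2*I (u(I) = (I + 1) + I = (1 + I) + I = 1 + 2*I)
Z(v, P) = -⅛ - 3*v/2 (Z(v, P) = ((-1 + 3*v) + (1 + 2*(-8))*v)/8 = ((-1 + 3*v) + (1 - 16)*v)/8 = ((-1 + 3*v) - 15*v)/8 = (-1 - 12*v)/8 = -⅛ - 3*v/2)
(Z(3, 5) + 115)*80 = ((-⅛ - 3/2*3) + 115)*80 = ((-⅛ - 9/2) + 115)*80 = (-37/8 + 115)*80 = (883/8)*80 = 8830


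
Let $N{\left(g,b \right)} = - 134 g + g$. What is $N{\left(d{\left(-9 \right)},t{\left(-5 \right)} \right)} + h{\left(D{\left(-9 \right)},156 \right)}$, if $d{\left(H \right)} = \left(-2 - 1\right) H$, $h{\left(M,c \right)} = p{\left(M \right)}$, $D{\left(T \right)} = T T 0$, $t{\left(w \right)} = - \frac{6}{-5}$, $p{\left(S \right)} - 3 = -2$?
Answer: $-3590$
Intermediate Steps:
$p{\left(S \right)} = 1$ ($p{\left(S \right)} = 3 - 2 = 1$)
$t{\left(w \right)} = \frac{6}{5}$ ($t{\left(w \right)} = \left(-6\right) \left(- \frac{1}{5}\right) = \frac{6}{5}$)
$D{\left(T \right)} = 0$ ($D{\left(T \right)} = T^{2} \cdot 0 = 0$)
$h{\left(M,c \right)} = 1$
$d{\left(H \right)} = - 3 H$
$N{\left(g,b \right)} = - 133 g$
$N{\left(d{\left(-9 \right)},t{\left(-5 \right)} \right)} + h{\left(D{\left(-9 \right)},156 \right)} = - 133 \left(\left(-3\right) \left(-9\right)\right) + 1 = \left(-133\right) 27 + 1 = -3591 + 1 = -3590$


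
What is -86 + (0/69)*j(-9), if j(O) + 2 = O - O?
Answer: -86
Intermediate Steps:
j(O) = -2 (j(O) = -2 + (O - O) = -2 + 0 = -2)
-86 + (0/69)*j(-9) = -86 + (0/69)*(-2) = -86 + (0*(1/69))*(-2) = -86 + 0*(-2) = -86 + 0 = -86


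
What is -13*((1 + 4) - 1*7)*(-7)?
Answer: -182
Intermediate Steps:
-13*((1 + 4) - 1*7)*(-7) = -13*(5 - 7)*(-7) = -13*(-2)*(-7) = 26*(-7) = -182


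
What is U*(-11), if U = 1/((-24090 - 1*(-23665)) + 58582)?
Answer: -1/5287 ≈ -0.00018914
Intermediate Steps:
U = 1/58157 (U = 1/((-24090 + 23665) + 58582) = 1/(-425 + 58582) = 1/58157 ≈ 1.7195e-5)
U*(-11) = (1/58157)*(-11) = -1/5287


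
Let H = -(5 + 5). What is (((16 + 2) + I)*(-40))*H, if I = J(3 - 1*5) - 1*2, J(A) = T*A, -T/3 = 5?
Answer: 18400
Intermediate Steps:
T = -15 (T = -3*5 = -15)
H = -10 (H = -1*10 = -10)
J(A) = -15*A
I = 28 (I = -15*(3 - 1*5) - 1*2 = -15*(3 - 5) - 2 = -15*(-2) - 2 = 30 - 2 = 28)
(((16 + 2) + I)*(-40))*H = (((16 + 2) + 28)*(-40))*(-10) = ((18 + 28)*(-40))*(-10) = (46*(-40))*(-10) = -1840*(-10) = 18400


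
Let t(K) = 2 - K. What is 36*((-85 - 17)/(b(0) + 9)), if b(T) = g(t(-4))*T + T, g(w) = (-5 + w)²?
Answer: -408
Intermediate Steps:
b(T) = 2*T (b(T) = (-5 + (2 - 1*(-4)))²*T + T = (-5 + (2 + 4))²*T + T = (-5 + 6)²*T + T = 1²*T + T = 1*T + T = T + T = 2*T)
36*((-85 - 17)/(b(0) + 9)) = 36*((-85 - 17)/(2*0 + 9)) = 36*(-102/(0 + 9)) = 36*(-102/9) = 36*(-102*⅑) = 36*(-34/3) = -408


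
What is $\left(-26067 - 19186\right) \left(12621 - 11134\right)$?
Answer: $-67291211$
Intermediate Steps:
$\left(-26067 - 19186\right) \left(12621 - 11134\right) = \left(-45253\right) 1487 = -67291211$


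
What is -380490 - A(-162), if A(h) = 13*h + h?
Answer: -378222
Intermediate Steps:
A(h) = 14*h
-380490 - A(-162) = -380490 - 14*(-162) = -380490 - 1*(-2268) = -380490 + 2268 = -378222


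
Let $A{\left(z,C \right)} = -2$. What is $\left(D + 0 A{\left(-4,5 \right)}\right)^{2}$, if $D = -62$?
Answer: $3844$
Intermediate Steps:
$\left(D + 0 A{\left(-4,5 \right)}\right)^{2} = \left(-62 + 0 \left(-2\right)\right)^{2} = \left(-62 + 0\right)^{2} = \left(-62\right)^{2} = 3844$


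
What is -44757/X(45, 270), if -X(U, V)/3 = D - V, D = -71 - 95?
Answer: -14919/436 ≈ -34.218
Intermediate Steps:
D = -166
X(U, V) = 498 + 3*V (X(U, V) = -3*(-166 - V) = 498 + 3*V)
-44757/X(45, 270) = -44757/(498 + 3*270) = -44757/(498 + 810) = -44757/1308 = -44757*1/1308 = -14919/436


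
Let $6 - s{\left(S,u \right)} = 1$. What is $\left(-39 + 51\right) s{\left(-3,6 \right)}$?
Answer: $60$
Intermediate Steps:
$s{\left(S,u \right)} = 5$ ($s{\left(S,u \right)} = 6 - 1 = 5$)
$\left(-39 + 51\right) s{\left(-3,6 \right)} = \left(-39 + 51\right) 5 = 12 \cdot 5 = 60$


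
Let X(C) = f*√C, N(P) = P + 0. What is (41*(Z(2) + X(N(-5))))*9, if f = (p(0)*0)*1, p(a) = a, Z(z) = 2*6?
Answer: 4428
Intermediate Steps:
Z(z) = 12
f = 0 (f = (0*0)*1 = 0*1 = 0)
N(P) = P
X(C) = 0 (X(C) = 0*√C = 0)
(41*(Z(2) + X(N(-5))))*9 = (41*(12 + 0))*9 = (41*12)*9 = 492*9 = 4428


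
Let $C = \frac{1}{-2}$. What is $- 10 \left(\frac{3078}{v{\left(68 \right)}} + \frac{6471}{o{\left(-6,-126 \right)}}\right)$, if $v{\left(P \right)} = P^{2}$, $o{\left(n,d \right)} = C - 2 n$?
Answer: $- \frac{149786505}{26588} \approx -5633.6$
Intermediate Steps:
$C = - \frac{1}{2} \approx -0.5$
$o{\left(n,d \right)} = - \frac{1}{2} - 2 n$
$- 10 \left(\frac{3078}{v{\left(68 \right)}} + \frac{6471}{o{\left(-6,-126 \right)}}\right) = - 10 \left(\frac{3078}{68^{2}} + \frac{6471}{- \frac{1}{2} - -12}\right) = - 10 \left(\frac{3078}{4624} + \frac{6471}{- \frac{1}{2} + 12}\right) = - 10 \left(3078 \cdot \frac{1}{4624} + \frac{6471}{\frac{23}{2}}\right) = - 10 \left(\frac{1539}{2312} + 6471 \cdot \frac{2}{23}\right) = - 10 \left(\frac{1539}{2312} + \frac{12942}{23}\right) = \left(-10\right) \frac{29957301}{53176} = - \frac{149786505}{26588}$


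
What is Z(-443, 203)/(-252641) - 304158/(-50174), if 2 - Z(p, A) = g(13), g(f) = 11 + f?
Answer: 38421942553/6338004767 ≈ 6.0621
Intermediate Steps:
Z(p, A) = -22 (Z(p, A) = 2 - (11 + 13) = 2 - 1*24 = 2 - 24 = -22)
Z(-443, 203)/(-252641) - 304158/(-50174) = -22/(-252641) - 304158/(-50174) = -22*(-1/252641) - 304158*(-1/50174) = 22/252641 + 152079/25087 = 38421942553/6338004767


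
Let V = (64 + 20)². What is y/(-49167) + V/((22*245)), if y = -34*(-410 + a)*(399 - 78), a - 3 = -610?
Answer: -22479058/100155 ≈ -224.44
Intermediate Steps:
a = -607 (a = 3 - 610 = -607)
y = 11099538 (y = -34*(-410 - 607)*(399 - 78) = -(-34578)*321 = -34*(-326457) = 11099538)
V = 7056 (V = 84² = 7056)
y/(-49167) + V/((22*245)) = 11099538/(-49167) + 7056/((22*245)) = 11099538*(-1/49167) + 7056/5390 = -411094/1821 + 7056*(1/5390) = -411094/1821 + 72/55 = -22479058/100155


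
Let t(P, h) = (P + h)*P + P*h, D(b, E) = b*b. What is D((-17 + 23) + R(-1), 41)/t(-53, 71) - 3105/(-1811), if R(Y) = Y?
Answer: 14601010/8542487 ≈ 1.7092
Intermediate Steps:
D(b, E) = b**2
t(P, h) = P*h + P*(P + h) (t(P, h) = P*(P + h) + P*h = P*h + P*(P + h))
D((-17 + 23) + R(-1), 41)/t(-53, 71) - 3105/(-1811) = ((-17 + 23) - 1)**2/((-53*(-53 + 2*71))) - 3105/(-1811) = (6 - 1)**2/((-53*(-53 + 142))) - 3105*(-1/1811) = 5**2/((-53*89)) + 3105/1811 = 25/(-4717) + 3105/1811 = 25*(-1/4717) + 3105/1811 = -25/4717 + 3105/1811 = 14601010/8542487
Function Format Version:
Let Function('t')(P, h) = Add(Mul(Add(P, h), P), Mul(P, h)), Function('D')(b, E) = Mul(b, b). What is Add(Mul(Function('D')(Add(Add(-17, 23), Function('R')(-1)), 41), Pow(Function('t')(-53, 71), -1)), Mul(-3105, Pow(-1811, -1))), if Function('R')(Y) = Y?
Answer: Rational(14601010, 8542487) ≈ 1.7092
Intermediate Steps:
Function('D')(b, E) = Pow(b, 2)
Function('t')(P, h) = Add(Mul(P, h), Mul(P, Add(P, h))) (Function('t')(P, h) = Add(Mul(P, Add(P, h)), Mul(P, h)) = Add(Mul(P, h), Mul(P, Add(P, h))))
Add(Mul(Function('D')(Add(Add(-17, 23), Function('R')(-1)), 41), Pow(Function('t')(-53, 71), -1)), Mul(-3105, Pow(-1811, -1))) = Add(Mul(Pow(Add(Add(-17, 23), -1), 2), Pow(Mul(-53, Add(-53, Mul(2, 71))), -1)), Mul(-3105, Pow(-1811, -1))) = Add(Mul(Pow(Add(6, -1), 2), Pow(Mul(-53, Add(-53, 142)), -1)), Mul(-3105, Rational(-1, 1811))) = Add(Mul(Pow(5, 2), Pow(Mul(-53, 89), -1)), Rational(3105, 1811)) = Add(Mul(25, Pow(-4717, -1)), Rational(3105, 1811)) = Add(Mul(25, Rational(-1, 4717)), Rational(3105, 1811)) = Add(Rational(-25, 4717), Rational(3105, 1811)) = Rational(14601010, 8542487)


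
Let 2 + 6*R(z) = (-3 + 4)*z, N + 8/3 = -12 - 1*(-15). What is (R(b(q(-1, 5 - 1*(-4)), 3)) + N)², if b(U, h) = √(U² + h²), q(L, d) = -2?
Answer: 13/36 ≈ 0.36111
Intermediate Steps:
N = ⅓ (N = -8/3 + (-12 - 1*(-15)) = -8/3 + (-12 + 15) = -8/3 + 3 = ⅓ ≈ 0.33333)
R(z) = -⅓ + z/6 (R(z) = -⅓ + ((-3 + 4)*z)/6 = -⅓ + (1*z)/6 = -⅓ + z/6)
(R(b(q(-1, 5 - 1*(-4)), 3)) + N)² = ((-⅓ + √((-2)² + 3²)/6) + ⅓)² = ((-⅓ + √(4 + 9)/6) + ⅓)² = ((-⅓ + √13/6) + ⅓)² = (√13/6)² = 13/36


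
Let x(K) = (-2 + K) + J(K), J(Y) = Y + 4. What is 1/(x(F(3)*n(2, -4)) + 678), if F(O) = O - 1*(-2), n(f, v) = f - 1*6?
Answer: 1/640 ≈ 0.0015625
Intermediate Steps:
n(f, v) = -6 + f (n(f, v) = f - 6 = -6 + f)
F(O) = 2 + O (F(O) = O + 2 = 2 + O)
J(Y) = 4 + Y
x(K) = 2 + 2*K (x(K) = (-2 + K) + (4 + K) = 2 + 2*K)
1/(x(F(3)*n(2, -4)) + 678) = 1/((2 + 2*((2 + 3)*(-6 + 2))) + 678) = 1/((2 + 2*(5*(-4))) + 678) = 1/((2 + 2*(-20)) + 678) = 1/((2 - 40) + 678) = 1/(-38 + 678) = 1/640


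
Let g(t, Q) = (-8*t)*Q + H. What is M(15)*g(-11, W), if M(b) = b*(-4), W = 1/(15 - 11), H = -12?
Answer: -600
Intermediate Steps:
W = ¼ (W = 1/4 = ¼ ≈ 0.25000)
g(t, Q) = -12 - 8*Q*t (g(t, Q) = (-8*t)*Q - 12 = -8*Q*t - 12 = -12 - 8*Q*t)
M(b) = -4*b
M(15)*g(-11, W) = (-4*15)*(-12 - 8*¼*(-11)) = -60*(-12 + 22) = -60*10 = -600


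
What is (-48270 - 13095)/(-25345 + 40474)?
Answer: -20455/5043 ≈ -4.0561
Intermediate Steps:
(-48270 - 13095)/(-25345 + 40474) = -61365/15129 = -61365*1/15129 = -20455/5043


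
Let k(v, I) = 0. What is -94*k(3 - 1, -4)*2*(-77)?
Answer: 0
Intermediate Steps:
-94*k(3 - 1, -4)*2*(-77) = -0*2*(-77) = -94*0*(-77) = 0*(-77) = 0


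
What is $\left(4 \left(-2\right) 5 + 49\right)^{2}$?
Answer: $81$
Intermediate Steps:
$\left(4 \left(-2\right) 5 + 49\right)^{2} = \left(\left(-8\right) 5 + 49\right)^{2} = \left(-40 + 49\right)^{2} = 9^{2} = 81$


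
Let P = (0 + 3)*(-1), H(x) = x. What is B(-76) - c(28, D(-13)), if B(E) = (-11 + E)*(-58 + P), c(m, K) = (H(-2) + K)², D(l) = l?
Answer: 5082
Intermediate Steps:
P = -3 (P = 3*(-1) = -3)
c(m, K) = (-2 + K)²
B(E) = 671 - 61*E (B(E) = (-11 + E)*(-58 - 3) = (-11 + E)*(-61) = 671 - 61*E)
B(-76) - c(28, D(-13)) = (671 - 61*(-76)) - (-2 - 13)² = (671 + 4636) - 1*(-15)² = 5307 - 1*225 = 5307 - 225 = 5082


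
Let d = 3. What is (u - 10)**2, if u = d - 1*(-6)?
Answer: 1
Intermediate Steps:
u = 9 (u = 3 - 1*(-6) = 3 + 6 = 9)
(u - 10)**2 = (9 - 10)**2 = (-1)**2 = 1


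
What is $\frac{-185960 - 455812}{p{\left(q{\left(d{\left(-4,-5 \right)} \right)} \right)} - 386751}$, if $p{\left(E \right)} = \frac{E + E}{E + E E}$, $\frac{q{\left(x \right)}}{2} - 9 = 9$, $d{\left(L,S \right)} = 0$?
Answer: $\frac{23745564}{14309785} \approx 1.6594$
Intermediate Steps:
$q{\left(x \right)} = 36$ ($q{\left(x \right)} = 18 + 2 \cdot 9 = 18 + 18 = 36$)
$p{\left(E \right)} = \frac{2 E}{E + E^{2}}$
$\frac{-185960 - 455812}{p{\left(q{\left(d{\left(-4,-5 \right)} \right)} \right)} - 386751} = \frac{-185960 - 455812}{\frac{2}{1 + 36} - 386751} = - \frac{641772}{\frac{2}{37} - 386751} = - \frac{641772}{- \frac{14309785}{37}} = \left(-641772\right) \left(- \frac{37}{14309785}\right) = \frac{23745564}{14309785}$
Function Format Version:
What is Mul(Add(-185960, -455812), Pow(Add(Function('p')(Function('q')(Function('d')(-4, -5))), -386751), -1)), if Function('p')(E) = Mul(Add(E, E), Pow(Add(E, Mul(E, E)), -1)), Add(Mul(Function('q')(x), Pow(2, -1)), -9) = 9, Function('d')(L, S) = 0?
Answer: Rational(23745564, 14309785) ≈ 1.6594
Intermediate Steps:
Function('q')(x) = 36 (Function('q')(x) = Add(18, Mul(2, 9)) = Add(18, 18) = 36)
Function('p')(E) = Mul(2, E, Pow(Add(E, Pow(E, 2)), -1)) (Function('p')(E) = Mul(Mul(2, E), Pow(Add(E, Pow(E, 2)), -1)) = Mul(2, E, Pow(Add(E, Pow(E, 2)), -1)))
Mul(Add(-185960, -455812), Pow(Add(Function('p')(Function('q')(Function('d')(-4, -5))), -386751), -1)) = Mul(Add(-185960, -455812), Pow(Add(Mul(2, Pow(Add(1, 36), -1)), -386751), -1)) = Mul(-641772, Pow(Add(Mul(2, Pow(37, -1)), -386751), -1)) = Mul(-641772, Pow(Add(Mul(2, Rational(1, 37)), -386751), -1)) = Mul(-641772, Pow(Add(Rational(2, 37), -386751), -1)) = Mul(-641772, Pow(Rational(-14309785, 37), -1)) = Mul(-641772, Rational(-37, 14309785)) = Rational(23745564, 14309785)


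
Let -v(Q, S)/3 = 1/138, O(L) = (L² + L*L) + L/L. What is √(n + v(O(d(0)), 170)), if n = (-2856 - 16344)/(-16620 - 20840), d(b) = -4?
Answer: 7*√74354354/86158 ≈ 0.70058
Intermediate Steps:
O(L) = 1 + 2*L² (O(L) = (L² + L²) + 1 = 2*L² + 1 = 1 + 2*L²)
v(Q, S) = -1/46 (v(Q, S) = -3/138 = -3*1/138 = -1/46)
n = 960/1873 (n = -19200/(-37460) = -19200*(-1/37460) = 960/1873 ≈ 0.51255)
√(n + v(O(d(0)), 170)) = √(960/1873 - 1/46) = √(42287/86158) = 7*√74354354/86158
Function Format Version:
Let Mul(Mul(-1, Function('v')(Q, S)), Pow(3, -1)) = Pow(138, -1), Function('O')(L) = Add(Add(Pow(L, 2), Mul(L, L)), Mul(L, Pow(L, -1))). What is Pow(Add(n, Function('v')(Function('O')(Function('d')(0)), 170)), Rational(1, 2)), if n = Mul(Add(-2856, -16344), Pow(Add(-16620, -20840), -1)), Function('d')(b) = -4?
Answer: Mul(Rational(7, 86158), Pow(74354354, Rational(1, 2))) ≈ 0.70058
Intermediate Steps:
Function('O')(L) = Add(1, Mul(2, Pow(L, 2))) (Function('O')(L) = Add(Add(Pow(L, 2), Pow(L, 2)), 1) = Add(Mul(2, Pow(L, 2)), 1) = Add(1, Mul(2, Pow(L, 2))))
Function('v')(Q, S) = Rational(-1, 46) (Function('v')(Q, S) = Mul(-3, Pow(138, -1)) = Mul(-3, Rational(1, 138)) = Rational(-1, 46))
n = Rational(960, 1873) (n = Mul(-19200, Pow(-37460, -1)) = Mul(-19200, Rational(-1, 37460)) = Rational(960, 1873) ≈ 0.51255)
Pow(Add(n, Function('v')(Function('O')(Function('d')(0)), 170)), Rational(1, 2)) = Pow(Add(Rational(960, 1873), Rational(-1, 46)), Rational(1, 2)) = Pow(Rational(42287, 86158), Rational(1, 2)) = Mul(Rational(7, 86158), Pow(74354354, Rational(1, 2)))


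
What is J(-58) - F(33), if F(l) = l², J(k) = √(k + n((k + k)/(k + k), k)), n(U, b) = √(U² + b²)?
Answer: -1089 + √(-58 + √3365) ≈ -1088.9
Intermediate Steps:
J(k) = √(k + √(1 + k²)) (J(k) = √(k + √(((k + k)/(k + k))² + k²)) = √(k + √(((2*k)/((2*k)))² + k²)) = √(k + √(((2*k)*(1/(2*k)))² + k²)) = √(k + √(1² + k²)) = √(k + √(1 + k²)))
J(-58) - F(33) = √(-58 + √(1 + (-58)²)) - 1*33² = √(-58 + √(1 + 3364)) - 1*1089 = √(-58 + √3365) - 1089 = -1089 + √(-58 + √3365)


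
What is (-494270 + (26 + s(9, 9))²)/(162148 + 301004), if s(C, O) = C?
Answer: -493045/463152 ≈ -1.0645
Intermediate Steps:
(-494270 + (26 + s(9, 9))²)/(162148 + 301004) = (-494270 + (26 + 9)²)/(162148 + 301004) = (-494270 + 35²)/463152 = (-494270 + 1225)*(1/463152) = -493045*1/463152 = -493045/463152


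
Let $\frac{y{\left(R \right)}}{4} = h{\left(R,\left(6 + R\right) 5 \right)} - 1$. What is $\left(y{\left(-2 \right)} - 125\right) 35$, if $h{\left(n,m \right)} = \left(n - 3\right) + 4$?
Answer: $-4655$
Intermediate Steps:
$h{\left(n,m \right)} = 1 + n$ ($h{\left(n,m \right)} = \left(-3 + n\right) + 4 = 1 + n$)
$y{\left(R \right)} = 4 R$ ($y{\left(R \right)} = 4 \left(\left(1 + R\right) - 1\right) = 4 R$)
$\left(y{\left(-2 \right)} - 125\right) 35 = \left(4 \left(-2\right) - 125\right) 35 = \left(-8 - 125\right) 35 = \left(-133\right) 35 = -4655$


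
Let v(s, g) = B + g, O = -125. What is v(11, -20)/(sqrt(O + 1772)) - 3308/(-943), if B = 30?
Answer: 3308/943 + 10*sqrt(183)/549 ≈ 3.7544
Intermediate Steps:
v(s, g) = 30 + g
v(11, -20)/(sqrt(O + 1772)) - 3308/(-943) = (30 - 20)/(sqrt(-125 + 1772)) - 3308/(-943) = 10/(sqrt(1647)) - 3308*(-1/943) = 10/((3*sqrt(183))) + 3308/943 = 10*(sqrt(183)/549) + 3308/943 = 10*sqrt(183)/549 + 3308/943 = 3308/943 + 10*sqrt(183)/549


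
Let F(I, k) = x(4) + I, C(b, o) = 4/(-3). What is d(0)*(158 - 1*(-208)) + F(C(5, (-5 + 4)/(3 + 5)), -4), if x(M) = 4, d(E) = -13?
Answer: -14266/3 ≈ -4755.3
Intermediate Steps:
C(b, o) = -4/3 (C(b, o) = 4*(-1/3) = -4/3)
F(I, k) = 4 + I
d(0)*(158 - 1*(-208)) + F(C(5, (-5 + 4)/(3 + 5)), -4) = -13*(158 - 1*(-208)) + (4 - 4/3) = -13*(158 + 208) + 8/3 = -13*366 + 8/3 = -4758 + 8/3 = -14266/3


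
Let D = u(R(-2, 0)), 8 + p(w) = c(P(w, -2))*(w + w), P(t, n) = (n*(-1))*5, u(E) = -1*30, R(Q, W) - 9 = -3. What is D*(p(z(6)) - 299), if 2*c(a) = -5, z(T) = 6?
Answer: 10110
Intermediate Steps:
R(Q, W) = 6 (R(Q, W) = 9 - 3 = 6)
u(E) = -30
P(t, n) = -5*n (P(t, n) = -n*5 = -5*n)
c(a) = -5/2 (c(a) = (½)*(-5) = -5/2)
p(w) = -8 - 5*w (p(w) = -8 - 5*(w + w)/2 = -8 - 5*w)
D = -30
D*(p(z(6)) - 299) = -30*((-8 - 5*6) - 299) = -30*((-8 - 30) - 299) = -30*(-38 - 299) = -30*(-337) = 10110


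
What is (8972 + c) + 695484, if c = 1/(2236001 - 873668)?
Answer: 959703655849/1362333 ≈ 7.0446e+5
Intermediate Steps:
c = 1/1362333 ≈ 7.3403e-7
(8972 + c) + 695484 = (8972 + 1/1362333) + 695484 = 12222851677/1362333 + 695484 = 959703655849/1362333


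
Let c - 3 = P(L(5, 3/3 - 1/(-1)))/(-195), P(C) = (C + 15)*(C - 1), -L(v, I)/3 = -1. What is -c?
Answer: -183/65 ≈ -2.8154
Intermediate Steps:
L(v, I) = 3 (L(v, I) = -3*(-1) = 3)
P(C) = (-1 + C)*(15 + C) (P(C) = (15 + C)*(-1 + C) = (-1 + C)*(15 + C))
c = 183/65 (c = 3 + (-15 + 3**2 + 14*3)/(-195) = 3 + (-15 + 9 + 42)*(-1/195) = 3 + 36*(-1/195) = 3 - 12/65 = 183/65 ≈ 2.8154)
-c = -1*183/65 = -183/65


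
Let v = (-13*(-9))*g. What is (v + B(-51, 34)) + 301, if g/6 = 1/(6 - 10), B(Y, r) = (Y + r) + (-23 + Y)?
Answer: 69/2 ≈ 34.500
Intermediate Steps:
B(Y, r) = -23 + r + 2*Y
g = -3/2 (g = 6/(6 - 10) = 6/(-4) = 6*(-1/4) = -3/2 ≈ -1.5000)
v = -351/2 (v = -13*(-9)*(-3/2) = 117*(-3/2) = -351/2 ≈ -175.50)
(v + B(-51, 34)) + 301 = (-351/2 + (-23 + 34 + 2*(-51))) + 301 = (-351/2 + (-23 + 34 - 102)) + 301 = (-351/2 - 91) + 301 = -533/2 + 301 = 69/2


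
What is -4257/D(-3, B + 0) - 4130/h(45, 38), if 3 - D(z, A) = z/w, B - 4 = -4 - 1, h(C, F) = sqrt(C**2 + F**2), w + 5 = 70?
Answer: -2795/2 - 4130*sqrt(3469)/3469 ≈ -1467.6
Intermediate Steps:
w = 65 (w = -5 + 70 = 65)
B = -1 (B = 4 + (-4 - 1) = 4 - 5 = -1)
D(z, A) = 3 - z/65
-4257/D(-3, B + 0) - 4130/h(45, 38) = -4257/(3 - 1/65*(-3)) - 4130/sqrt(45**2 + 38**2) = -4257/(3 + 3/65) - 4130/sqrt(2025 + 1444) = -4257/198/65 - 4130*sqrt(3469)/3469 = -4257*65/198 - 4130*sqrt(3469)/3469 = -2795/2 - 4130*sqrt(3469)/3469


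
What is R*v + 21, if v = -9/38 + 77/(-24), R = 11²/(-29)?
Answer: 467795/13224 ≈ 35.375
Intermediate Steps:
R = -121/29 (R = 121*(-1/29) = -121/29 ≈ -4.1724)
v = -1571/456 (v = -9*1/38 + 77*(-1/24) = -9/38 - 77/24 = -1571/456 ≈ -3.4452)
R*v + 21 = -121/29*(-1571/456) + 21 = 190091/13224 + 21 = 467795/13224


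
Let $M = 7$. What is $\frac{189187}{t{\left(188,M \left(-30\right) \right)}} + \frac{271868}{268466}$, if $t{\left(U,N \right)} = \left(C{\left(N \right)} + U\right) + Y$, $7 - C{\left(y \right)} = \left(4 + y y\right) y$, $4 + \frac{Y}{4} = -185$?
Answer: $\frac{1284317838157}{1243169264007} \approx 1.0331$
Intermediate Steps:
$Y = -756$ ($Y = -16 + 4 \left(-185\right) = -16 - 740 = -756$)
$C{\left(y \right)} = 7 - y \left(4 + y^{2}\right)$ ($C{\left(y \right)} = 7 - \left(4 + y y\right) y = 7 - \left(4 + y^{2}\right) y = 7 - y \left(4 + y^{2}\right)$)
$t{\left(U,N \right)} = -749 + U - N^{3} - 4 N$ ($t{\left(U,N \right)} = \left(\left(7 - N^{3} - 4 N\right) + U\right) - 756 = \left(7 + U - N^{3} - 4 N\right) - 756 = -749 + U - N^{3} - 4 N$)
$\frac{189187}{t{\left(188,M \left(-30\right) \right)}} + \frac{271868}{268466} = \frac{189187}{-749 + 188 - \left(7 \left(-30\right)\right)^{3} - 4 \cdot 7 \left(-30\right)} + \frac{271868}{268466} = \frac{189187}{-749 + 188 - \left(-210\right)^{3} - -840} + 271868 \cdot \frac{1}{268466} = \frac{189187}{-749 + 188 - -9261000 + 840} + \frac{135934}{134233} = \frac{189187}{-749 + 188 + 9261000 + 840} + \frac{135934}{134233} = \frac{189187}{9261279} + \frac{135934}{134233} = \frac{1284317838157}{1243169264007}$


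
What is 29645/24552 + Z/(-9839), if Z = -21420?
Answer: 74325545/21960648 ≈ 3.3845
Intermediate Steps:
29645/24552 + Z/(-9839) = 29645/24552 - 21420/(-9839) = 29645*(1/24552) - 21420*(-1/9839) = 2695/2232 + 21420/9839 = 74325545/21960648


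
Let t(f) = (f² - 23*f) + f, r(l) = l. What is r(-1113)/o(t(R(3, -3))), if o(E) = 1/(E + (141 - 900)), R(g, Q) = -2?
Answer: 791343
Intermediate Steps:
t(f) = f² - 22*f
o(E) = 1/(-759 + E) (o(E) = 1/(E - 759) = 1/(-759 + E))
r(-1113)/o(t(R(3, -3))) = -(-844767 - 2226*(-22 - 2)) = -1113/(1/(-759 - 2*(-24))) = -1113/(1/(-759 + 48)) = -1113/(1/(-711)) = -1113/(-1/711) = -1113*(-711) = 791343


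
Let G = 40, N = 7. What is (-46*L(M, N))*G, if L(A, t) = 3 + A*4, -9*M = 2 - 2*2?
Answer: -64400/9 ≈ -7155.6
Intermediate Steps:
M = 2/9 (M = -(2 - 2*2)/9 = -(2 - 4)/9 = -⅑*(-2) = 2/9 ≈ 0.22222)
L(A, t) = 3 + 4*A
(-46*L(M, N))*G = -46*(3 + 4*(2/9))*40 = -46*(3 + 8/9)*40 = -46*35/9*40 = -1610/9*40 = -64400/9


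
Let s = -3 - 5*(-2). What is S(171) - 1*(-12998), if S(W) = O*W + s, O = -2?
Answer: 12663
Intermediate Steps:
s = 7 (s = -3 + 10 = 7)
S(W) = 7 - 2*W (S(W) = -2*W + 7 = 7 - 2*W)
S(171) - 1*(-12998) = (7 - 2*171) - 1*(-12998) = (7 - 342) + 12998 = -335 + 12998 = 12663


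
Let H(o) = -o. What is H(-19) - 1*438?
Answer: -419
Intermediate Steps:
H(-19) - 1*438 = -1*(-19) - 1*438 = 19 - 438 = -419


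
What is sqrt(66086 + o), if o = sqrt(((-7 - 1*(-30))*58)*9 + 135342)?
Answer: sqrt(66086 + 6*sqrt(4093)) ≈ 257.82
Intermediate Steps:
o = 6*sqrt(4093) (o = sqrt(((-7 + 30)*58)*9 + 135342) = sqrt((23*58)*9 + 135342) = sqrt(1334*9 + 135342) = sqrt(12006 + 135342) = sqrt(147348) = 6*sqrt(4093) ≈ 383.86)
sqrt(66086 + o) = sqrt(66086 + 6*sqrt(4093))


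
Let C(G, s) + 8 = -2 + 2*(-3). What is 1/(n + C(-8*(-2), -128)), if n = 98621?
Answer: 1/98605 ≈ 1.0141e-5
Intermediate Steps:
C(G, s) = -16 (C(G, s) = -8 + (-2 + 2*(-3)) = -8 + (-2 - 6) = -8 - 8 = -16)
1/(n + C(-8*(-2), -128)) = 1/(98621 - 16) = 1/98605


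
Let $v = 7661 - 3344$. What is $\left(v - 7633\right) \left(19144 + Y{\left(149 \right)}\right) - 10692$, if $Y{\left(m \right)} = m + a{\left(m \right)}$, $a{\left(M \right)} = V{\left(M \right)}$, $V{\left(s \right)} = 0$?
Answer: $-63986280$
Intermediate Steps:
$a{\left(M \right)} = 0$
$Y{\left(m \right)} = m$ ($Y{\left(m \right)} = m + 0 = m$)
$v = 4317$ ($v = 7661 - 3344 = 4317$)
$\left(v - 7633\right) \left(19144 + Y{\left(149 \right)}\right) - 10692 = \left(4317 - 7633\right) \left(19144 + 149\right) - 10692 = \left(-3316\right) 19293 - 10692 = -63975588 - 10692 = -63986280$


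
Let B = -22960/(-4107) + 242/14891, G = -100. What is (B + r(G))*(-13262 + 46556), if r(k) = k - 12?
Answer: -72211694978020/20385779 ≈ -3.5423e+6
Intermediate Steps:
r(k) = -12 + k
B = 342891254/61157337 (B = -22960*(-1/4107) + 242*(1/14891) = 22960/4107 + 242/14891 = 342891254/61157337 ≈ 5.6067)
(B + r(G))*(-13262 + 46556) = (342891254/61157337 + (-12 - 100))*(-13262 + 46556) = (342891254/61157337 - 112)*33294 = -6506730490/61157337*33294 = -72211694978020/20385779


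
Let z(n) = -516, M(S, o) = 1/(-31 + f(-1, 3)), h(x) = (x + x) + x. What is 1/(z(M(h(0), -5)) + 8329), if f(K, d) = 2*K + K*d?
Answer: 1/7813 ≈ 0.00012799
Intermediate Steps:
h(x) = 3*x (h(x) = 2*x + x = 3*x)
M(S, o) = -1/36 (M(S, o) = 1/(-31 - (2 + 3)) = 1/(-31 - 1*5) = 1/(-31 - 5) = 1/(-36) = -1/36)
1/(z(M(h(0), -5)) + 8329) = 1/(-516 + 8329) = 1/7813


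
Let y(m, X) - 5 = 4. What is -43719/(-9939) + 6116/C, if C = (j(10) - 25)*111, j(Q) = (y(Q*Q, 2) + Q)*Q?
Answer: 26106073/5516145 ≈ 4.7327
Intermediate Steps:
y(m, X) = 9 (y(m, X) = 5 + 4 = 9)
j(Q) = Q*(9 + Q) (j(Q) = (9 + Q)*Q = Q*(9 + Q))
C = 18315 (C = (10*(9 + 10) - 25)*111 = (10*19 - 25)*111 = (190 - 25)*111 = 165*111 = 18315)
-43719/(-9939) + 6116/C = -43719/(-9939) + 6116/18315 = -43719*(-1/9939) + 6116*(1/18315) = 14573/3313 + 556/1665 = 26106073/5516145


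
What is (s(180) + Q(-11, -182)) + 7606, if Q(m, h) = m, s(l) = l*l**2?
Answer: 5839595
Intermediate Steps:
s(l) = l**3
(s(180) + Q(-11, -182)) + 7606 = (180**3 - 11) + 7606 = (5832000 - 11) + 7606 = 5831989 + 7606 = 5839595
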